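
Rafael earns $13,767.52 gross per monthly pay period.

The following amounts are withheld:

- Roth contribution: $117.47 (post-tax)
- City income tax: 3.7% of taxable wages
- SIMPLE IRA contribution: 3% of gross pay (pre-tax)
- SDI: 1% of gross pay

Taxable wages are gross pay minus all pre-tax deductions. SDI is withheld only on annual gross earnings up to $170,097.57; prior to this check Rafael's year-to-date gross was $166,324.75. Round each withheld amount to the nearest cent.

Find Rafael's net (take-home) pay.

$12,705.17

SIMPLE IRA contribution: $13,767.52 × 0.03 = $413.03
Taxable wages = $13,767.52 − $413.03 = $13,354.49
City income tax: $13,354.49 × 0.037 = $494.12
SDI: only $170,097.57 − $166,324.75 = $3,772.82 of this check is subject → $3,772.82 × 0.01 = $37.73
Roth contribution: $117.47
Total deductions = $413.03 + $494.12 + $37.73 + $117.47 = $1,062.35
Net pay = $13,767.52 − $1,062.35 = $12,705.17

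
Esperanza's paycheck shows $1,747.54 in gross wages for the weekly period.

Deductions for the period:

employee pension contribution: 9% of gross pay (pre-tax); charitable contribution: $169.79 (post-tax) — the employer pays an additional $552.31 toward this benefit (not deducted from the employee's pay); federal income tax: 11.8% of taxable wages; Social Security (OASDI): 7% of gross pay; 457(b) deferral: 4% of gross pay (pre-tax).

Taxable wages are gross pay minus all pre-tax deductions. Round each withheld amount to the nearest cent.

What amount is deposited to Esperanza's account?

$1,048.84

Employee pension contribution: $1,747.54 × 0.09 = $157.28
457(b) deferral: $1,747.54 × 0.04 = $69.90
Pre-tax total = $157.28 + $69.90 = $227.18
Taxable wages = $1,747.54 − $227.18 = $1,520.36
Federal income tax: $1,520.36 × 0.118 = $179.40
Social Security (OASDI): $1,747.54 × 0.07 = $122.33
Charitable contribution: $169.79
(Employer's $552.31 toward charitable contribution is not withheld from the employee.)
Total deductions = $157.28 + $69.90 + $179.40 + $122.33 + $169.79 = $698.70
Net pay = $1,747.54 − $698.70 = $1,048.84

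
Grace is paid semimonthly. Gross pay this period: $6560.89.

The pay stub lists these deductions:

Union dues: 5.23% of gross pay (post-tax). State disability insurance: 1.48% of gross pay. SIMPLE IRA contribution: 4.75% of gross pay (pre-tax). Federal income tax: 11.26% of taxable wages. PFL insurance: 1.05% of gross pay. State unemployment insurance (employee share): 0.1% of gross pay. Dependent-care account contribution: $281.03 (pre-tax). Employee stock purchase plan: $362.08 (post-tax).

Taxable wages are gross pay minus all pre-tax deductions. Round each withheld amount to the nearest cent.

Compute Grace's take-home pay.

SIMPLE IRA contribution: $6560.89 × 0.0475 = $311.64
Dependent-care account contribution: $281.03
Pre-tax total = $311.64 + $281.03 = $592.67
Taxable wages = $6560.89 − $592.67 = $5968.22
Federal income tax: $5968.22 × 0.1126 = $672.02
State disability insurance: $6560.89 × 0.0148 = $97.10
PFL insurance: $6560.89 × 0.0105 = $68.89
State unemployment insurance (employee share): $6560.89 × 0.001 = $6.56
Employee stock purchase plan: $362.08
Union dues: $6560.89 × 0.0523 = $343.13
Total deductions = $311.64 + $281.03 + $672.02 + $97.10 + $68.89 + $6.56 + $362.08 + $343.13 = $2142.45
Net pay = $6560.89 − $2142.45 = $4418.44

$4418.44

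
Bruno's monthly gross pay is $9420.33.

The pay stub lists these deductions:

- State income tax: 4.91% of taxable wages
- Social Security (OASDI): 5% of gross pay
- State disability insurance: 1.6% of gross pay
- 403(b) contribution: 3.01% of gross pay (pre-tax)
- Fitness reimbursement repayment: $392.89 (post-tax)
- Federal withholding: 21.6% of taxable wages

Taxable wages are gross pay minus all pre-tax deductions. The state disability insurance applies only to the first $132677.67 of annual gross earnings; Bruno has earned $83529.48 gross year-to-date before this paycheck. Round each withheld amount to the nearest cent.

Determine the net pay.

$5699.98

403(b) contribution: $9420.33 × 0.0301 = $283.55
Taxable wages = $9420.33 − $283.55 = $9136.78
Federal withholding: $9136.78 × 0.216 = $1973.54
State income tax: $9136.78 × 0.0491 = $448.62
Social Security (OASDI): $9420.33 × 0.05 = $471.02
State disability insurance: cap not yet reached, full $9420.33 is subject → $9420.33 × 0.016 = $150.73
Fitness reimbursement repayment: $392.89
Total deductions = $283.55 + $1973.54 + $448.62 + $471.02 + $150.73 + $392.89 = $3720.35
Net pay = $9420.33 − $3720.35 = $5699.98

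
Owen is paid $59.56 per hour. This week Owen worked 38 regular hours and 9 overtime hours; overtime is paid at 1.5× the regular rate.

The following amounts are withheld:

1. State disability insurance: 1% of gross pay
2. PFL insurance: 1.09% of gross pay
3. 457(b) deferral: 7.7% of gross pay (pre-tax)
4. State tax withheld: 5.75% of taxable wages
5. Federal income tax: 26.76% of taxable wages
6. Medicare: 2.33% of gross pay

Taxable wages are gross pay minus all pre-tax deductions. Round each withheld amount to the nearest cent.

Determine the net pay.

Regular pay: 38 × $59.56 = $2,263.28
Overtime pay: 9 × $59.56 × 1.5 = $804.06
Gross pay = $2,263.28 + $804.06 = $3,067.34
457(b) deferral: $3,067.34 × 0.077 = $236.19
Taxable wages = $3,067.34 − $236.19 = $2,831.15
Federal income tax: $2,831.15 × 0.2676 = $757.62
State tax withheld: $2,831.15 × 0.0575 = $162.79
Medicare: $3,067.34 × 0.0233 = $71.47
State disability insurance: $3,067.34 × 0.01 = $30.67
PFL insurance: $3,067.34 × 0.0109 = $33.43
Total deductions = $236.19 + $757.62 + $162.79 + $71.47 + $30.67 + $33.43 = $1,292.17
Net pay = $3,067.34 − $1,292.17 = $1,775.17

$1,775.17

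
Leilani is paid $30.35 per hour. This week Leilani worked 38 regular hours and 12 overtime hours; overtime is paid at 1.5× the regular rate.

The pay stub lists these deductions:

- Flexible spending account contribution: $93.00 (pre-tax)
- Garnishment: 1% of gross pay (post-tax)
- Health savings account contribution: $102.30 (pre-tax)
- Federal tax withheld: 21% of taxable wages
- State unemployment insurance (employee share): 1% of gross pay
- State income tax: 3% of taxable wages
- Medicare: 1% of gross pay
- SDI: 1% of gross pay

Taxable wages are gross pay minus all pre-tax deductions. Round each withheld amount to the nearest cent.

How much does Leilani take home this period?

Regular pay: 38 × $30.35 = $1,153.30
Overtime pay: 12 × $30.35 × 1.5 = $546.30
Gross pay = $1,153.30 + $546.30 = $1,699.60
Health savings account contribution: $102.30
Flexible spending account contribution: $93.00
Pre-tax total = $102.30 + $93.00 = $195.30
Taxable wages = $1,699.60 − $195.30 = $1,504.30
State income tax: $1,504.30 × 0.03 = $45.13
Federal tax withheld: $1,504.30 × 0.21 = $315.90
SDI: $1,699.60 × 0.01 = $17.00
Medicare: $1,699.60 × 0.01 = $17.00
State unemployment insurance (employee share): $1,699.60 × 0.01 = $17.00
Garnishment: $1,699.60 × 0.01 = $17.00
Total deductions = $102.30 + $93.00 + $45.13 + $315.90 + $17.00 + $17.00 + $17.00 + $17.00 = $624.33
Net pay = $1,699.60 − $624.33 = $1,075.27

$1,075.27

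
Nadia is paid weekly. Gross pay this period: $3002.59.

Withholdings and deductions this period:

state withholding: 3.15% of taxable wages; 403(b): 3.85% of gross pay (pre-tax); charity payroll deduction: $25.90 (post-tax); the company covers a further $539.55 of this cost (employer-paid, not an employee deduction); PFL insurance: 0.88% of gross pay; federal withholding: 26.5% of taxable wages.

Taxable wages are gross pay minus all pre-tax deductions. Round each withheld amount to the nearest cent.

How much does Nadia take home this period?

$1978.68

403(b): $3002.59 × 0.0385 = $115.60
Taxable wages = $3002.59 − $115.60 = $2886.99
Federal withholding: $2886.99 × 0.265 = $765.05
State withholding: $2886.99 × 0.0315 = $90.94
PFL insurance: $3002.59 × 0.0088 = $26.42
Charity payroll deduction: $25.90
(Employer's $539.55 toward charity payroll deduction is not withheld from the employee.)
Total deductions = $115.60 + $765.05 + $90.94 + $26.42 + $25.90 = $1023.91
Net pay = $3002.59 − $1023.91 = $1978.68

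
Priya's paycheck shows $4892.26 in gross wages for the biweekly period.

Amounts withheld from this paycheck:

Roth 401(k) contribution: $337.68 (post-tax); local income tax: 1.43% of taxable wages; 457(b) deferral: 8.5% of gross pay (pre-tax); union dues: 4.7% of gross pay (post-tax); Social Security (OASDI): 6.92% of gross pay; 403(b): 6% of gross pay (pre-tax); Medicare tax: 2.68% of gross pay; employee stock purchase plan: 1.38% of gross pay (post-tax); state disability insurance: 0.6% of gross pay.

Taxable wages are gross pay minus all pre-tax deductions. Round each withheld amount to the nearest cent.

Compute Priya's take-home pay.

457(b) deferral: $4892.26 × 0.085 = $415.84
403(b): $4892.26 × 0.06 = $293.54
Pre-tax total = $415.84 + $293.54 = $709.38
Taxable wages = $4892.26 − $709.38 = $4182.88
Local income tax: $4182.88 × 0.0143 = $59.82
Medicare tax: $4892.26 × 0.0268 = $131.11
Social Security (OASDI): $4892.26 × 0.0692 = $338.54
State disability insurance: $4892.26 × 0.006 = $29.35
Employee stock purchase plan: $4892.26 × 0.0138 = $67.51
Roth 401(k) contribution: $337.68
Union dues: $4892.26 × 0.047 = $229.94
Total deductions = $415.84 + $293.54 + $59.82 + $131.11 + $338.54 + $29.35 + $67.51 + $337.68 + $229.94 = $1903.33
Net pay = $4892.26 − $1903.33 = $2988.93

$2988.93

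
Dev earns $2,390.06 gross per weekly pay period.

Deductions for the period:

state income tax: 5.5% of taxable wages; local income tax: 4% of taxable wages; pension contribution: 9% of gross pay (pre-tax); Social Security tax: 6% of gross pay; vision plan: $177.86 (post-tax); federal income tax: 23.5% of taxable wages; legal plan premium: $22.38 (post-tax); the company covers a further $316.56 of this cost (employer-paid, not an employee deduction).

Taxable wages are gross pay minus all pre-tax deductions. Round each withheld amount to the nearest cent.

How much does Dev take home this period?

Pension contribution: $2,390.06 × 0.09 = $215.11
Taxable wages = $2,390.06 − $215.11 = $2,174.95
State income tax: $2,174.95 × 0.055 = $119.62
Local income tax: $2,174.95 × 0.04 = $87.00
Federal income tax: $2,174.95 × 0.235 = $511.11
Social Security tax: $2,390.06 × 0.06 = $143.40
Legal plan premium: $22.38
Vision plan: $177.86
(Employer's $316.56 toward legal plan premium is not withheld from the employee.)
Total deductions = $215.11 + $119.62 + $87.00 + $511.11 + $143.40 + $22.38 + $177.86 = $1,276.48
Net pay = $2,390.06 − $1,276.48 = $1,113.58

$1,113.58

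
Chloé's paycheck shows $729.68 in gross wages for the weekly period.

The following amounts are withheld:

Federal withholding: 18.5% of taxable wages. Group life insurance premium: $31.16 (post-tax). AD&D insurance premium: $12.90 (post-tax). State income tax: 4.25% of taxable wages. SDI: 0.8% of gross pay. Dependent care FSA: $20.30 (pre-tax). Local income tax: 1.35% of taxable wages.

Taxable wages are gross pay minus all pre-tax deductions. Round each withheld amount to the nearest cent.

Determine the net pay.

Dependent care FSA: $20.30
Taxable wages = $729.68 − $20.30 = $709.38
Local income tax: $709.38 × 0.0135 = $9.58
Federal withholding: $709.38 × 0.185 = $131.24
State income tax: $709.38 × 0.0425 = $30.15
SDI: $729.68 × 0.008 = $5.84
Group life insurance premium: $31.16
AD&D insurance premium: $12.90
Total deductions = $20.30 + $9.58 + $131.24 + $30.15 + $5.84 + $31.16 + $12.90 = $241.17
Net pay = $729.68 − $241.17 = $488.51

$488.51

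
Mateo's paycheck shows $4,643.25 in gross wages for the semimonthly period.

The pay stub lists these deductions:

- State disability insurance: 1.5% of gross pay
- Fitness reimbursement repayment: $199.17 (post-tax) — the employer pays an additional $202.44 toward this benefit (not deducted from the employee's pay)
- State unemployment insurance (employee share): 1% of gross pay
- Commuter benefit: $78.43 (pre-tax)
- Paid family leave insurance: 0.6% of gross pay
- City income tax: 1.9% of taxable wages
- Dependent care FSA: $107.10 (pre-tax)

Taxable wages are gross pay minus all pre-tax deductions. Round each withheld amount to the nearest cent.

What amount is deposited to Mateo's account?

Commuter benefit: $78.43
Dependent care FSA: $107.10
Pre-tax total = $78.43 + $107.10 = $185.53
Taxable wages = $4,643.25 − $185.53 = $4,457.72
City income tax: $4,457.72 × 0.019 = $84.70
State disability insurance: $4,643.25 × 0.015 = $69.65
Paid family leave insurance: $4,643.25 × 0.006 = $27.86
State unemployment insurance (employee share): $4,643.25 × 0.01 = $46.43
Fitness reimbursement repayment: $199.17
(Employer's $202.44 toward fitness reimbursement repayment is not withheld from the employee.)
Total deductions = $78.43 + $107.10 + $84.70 + $69.65 + $27.86 + $46.43 + $199.17 = $613.34
Net pay = $4,643.25 − $613.34 = $4,029.91

$4,029.91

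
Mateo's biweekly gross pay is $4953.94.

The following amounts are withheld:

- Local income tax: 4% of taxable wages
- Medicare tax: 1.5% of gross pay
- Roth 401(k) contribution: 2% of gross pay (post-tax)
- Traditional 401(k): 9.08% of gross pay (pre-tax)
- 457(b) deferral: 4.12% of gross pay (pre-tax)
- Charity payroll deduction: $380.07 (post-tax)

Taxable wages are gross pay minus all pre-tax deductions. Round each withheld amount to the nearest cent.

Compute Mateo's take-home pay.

$3574.56

Traditional 401(k): $4953.94 × 0.0908 = $449.82
457(b) deferral: $4953.94 × 0.0412 = $204.10
Pre-tax total = $449.82 + $204.10 = $653.92
Taxable wages = $4953.94 − $653.92 = $4300.02
Local income tax: $4300.02 × 0.04 = $172.00
Medicare tax: $4953.94 × 0.015 = $74.31
Roth 401(k) contribution: $4953.94 × 0.02 = $99.08
Charity payroll deduction: $380.07
Total deductions = $449.82 + $204.10 + $172.00 + $74.31 + $99.08 + $380.07 = $1379.38
Net pay = $4953.94 − $1379.38 = $3574.56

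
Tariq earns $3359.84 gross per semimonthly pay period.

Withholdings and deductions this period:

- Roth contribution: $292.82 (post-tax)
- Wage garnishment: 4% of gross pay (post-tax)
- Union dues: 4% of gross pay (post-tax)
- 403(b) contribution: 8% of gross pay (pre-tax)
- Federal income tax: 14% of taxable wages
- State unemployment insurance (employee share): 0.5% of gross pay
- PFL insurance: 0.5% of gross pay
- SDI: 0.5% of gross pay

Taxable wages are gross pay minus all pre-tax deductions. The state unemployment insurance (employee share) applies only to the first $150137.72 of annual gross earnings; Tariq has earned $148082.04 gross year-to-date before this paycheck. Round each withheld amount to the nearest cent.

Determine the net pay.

403(b) contribution: $3359.84 × 0.08 = $268.79
Taxable wages = $3359.84 − $268.79 = $3091.05
Federal income tax: $3091.05 × 0.14 = $432.75
PFL insurance: $3359.84 × 0.005 = $16.80
State unemployment insurance (employee share): only $150137.72 − $148082.04 = $2055.68 of this check is subject → $2055.68 × 0.005 = $10.28
SDI: $3359.84 × 0.005 = $16.80
Roth contribution: $292.82
Wage garnishment: $3359.84 × 0.04 = $134.39
Union dues: $3359.84 × 0.04 = $134.39
Total deductions = $268.79 + $432.75 + $16.80 + $10.28 + $16.80 + $292.82 + $134.39 + $134.39 = $1307.02
Net pay = $3359.84 − $1307.02 = $2052.82

$2052.82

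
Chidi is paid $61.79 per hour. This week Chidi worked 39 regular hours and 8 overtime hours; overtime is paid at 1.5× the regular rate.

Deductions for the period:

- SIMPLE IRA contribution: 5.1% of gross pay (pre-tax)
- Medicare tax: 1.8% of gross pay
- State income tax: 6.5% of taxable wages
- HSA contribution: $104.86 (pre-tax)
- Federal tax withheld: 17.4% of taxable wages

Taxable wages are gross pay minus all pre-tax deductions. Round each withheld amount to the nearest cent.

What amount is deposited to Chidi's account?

Regular pay: 39 × $61.79 = $2,409.81
Overtime pay: 8 × $61.79 × 1.5 = $741.48
Gross pay = $2,409.81 + $741.48 = $3,151.29
HSA contribution: $104.86
SIMPLE IRA contribution: $3,151.29 × 0.051 = $160.72
Pre-tax total = $104.86 + $160.72 = $265.58
Taxable wages = $3,151.29 − $265.58 = $2,885.71
Federal tax withheld: $2,885.71 × 0.174 = $502.11
State income tax: $2,885.71 × 0.065 = $187.57
Medicare tax: $3,151.29 × 0.018 = $56.72
Total deductions = $104.86 + $160.72 + $502.11 + $187.57 + $56.72 = $1,011.98
Net pay = $3,151.29 − $1,011.98 = $2,139.31

$2,139.31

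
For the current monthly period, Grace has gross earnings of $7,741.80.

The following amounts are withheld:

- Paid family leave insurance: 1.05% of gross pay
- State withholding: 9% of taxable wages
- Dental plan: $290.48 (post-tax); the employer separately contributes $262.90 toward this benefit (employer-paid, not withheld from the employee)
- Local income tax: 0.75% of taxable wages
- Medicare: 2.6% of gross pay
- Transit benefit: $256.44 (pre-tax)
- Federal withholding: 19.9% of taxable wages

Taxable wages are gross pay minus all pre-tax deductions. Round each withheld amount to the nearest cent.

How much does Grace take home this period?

Transit benefit: $256.44
Taxable wages = $7,741.80 − $256.44 = $7,485.36
Local income tax: $7,485.36 × 0.0075 = $56.14
State withholding: $7,485.36 × 0.09 = $673.68
Federal withholding: $7,485.36 × 0.199 = $1,489.59
Medicare: $7,741.80 × 0.026 = $201.29
Paid family leave insurance: $7,741.80 × 0.0105 = $81.29
Dental plan: $290.48
(Employer's $262.90 toward dental plan is not withheld from the employee.)
Total deductions = $256.44 + $56.14 + $673.68 + $1,489.59 + $201.29 + $81.29 + $290.48 = $3,048.91
Net pay = $7,741.80 − $3,048.91 = $4,692.89

$4,692.89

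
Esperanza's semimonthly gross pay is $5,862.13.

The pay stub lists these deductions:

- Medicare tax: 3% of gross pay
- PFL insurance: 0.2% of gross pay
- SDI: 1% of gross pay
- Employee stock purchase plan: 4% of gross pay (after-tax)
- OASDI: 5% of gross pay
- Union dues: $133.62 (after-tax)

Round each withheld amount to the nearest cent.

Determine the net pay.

$4,954.71

Medicare tax: $5,862.13 × 0.03 = $175.86
SDI: $5,862.13 × 0.01 = $58.62
OASDI: $5,862.13 × 0.05 = $293.11
PFL insurance: $5,862.13 × 0.002 = $11.72
Employee stock purchase plan: $5,862.13 × 0.04 = $234.49
Union dues: $133.62
Total deductions = $175.86 + $58.62 + $293.11 + $11.72 + $234.49 + $133.62 = $907.42
Net pay = $5,862.13 − $907.42 = $4,954.71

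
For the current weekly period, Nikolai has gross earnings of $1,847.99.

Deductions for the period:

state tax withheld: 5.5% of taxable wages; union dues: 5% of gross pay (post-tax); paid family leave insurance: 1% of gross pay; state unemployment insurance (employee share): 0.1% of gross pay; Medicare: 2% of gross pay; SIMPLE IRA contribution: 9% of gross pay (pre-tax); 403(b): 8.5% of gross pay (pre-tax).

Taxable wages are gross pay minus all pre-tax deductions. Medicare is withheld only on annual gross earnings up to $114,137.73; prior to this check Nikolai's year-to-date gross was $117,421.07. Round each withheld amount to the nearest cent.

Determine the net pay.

SIMPLE IRA contribution: $1,847.99 × 0.09 = $166.32
403(b): $1,847.99 × 0.085 = $157.08
Pre-tax total = $166.32 + $157.08 = $323.40
Taxable wages = $1,847.99 − $323.40 = $1,524.59
State tax withheld: $1,524.59 × 0.055 = $83.85
Medicare: annual cap $114,137.73 already reached (YTD $117,421.07), so $0.00
State unemployment insurance (employee share): $1,847.99 × 0.001 = $1.85
Paid family leave insurance: $1,847.99 × 0.01 = $18.48
Union dues: $1,847.99 × 0.05 = $92.40
Total deductions = $166.32 + $157.08 + $83.85 + $0.00 + $1.85 + $18.48 + $92.40 = $519.98
Net pay = $1,847.99 − $519.98 = $1,328.01

$1,328.01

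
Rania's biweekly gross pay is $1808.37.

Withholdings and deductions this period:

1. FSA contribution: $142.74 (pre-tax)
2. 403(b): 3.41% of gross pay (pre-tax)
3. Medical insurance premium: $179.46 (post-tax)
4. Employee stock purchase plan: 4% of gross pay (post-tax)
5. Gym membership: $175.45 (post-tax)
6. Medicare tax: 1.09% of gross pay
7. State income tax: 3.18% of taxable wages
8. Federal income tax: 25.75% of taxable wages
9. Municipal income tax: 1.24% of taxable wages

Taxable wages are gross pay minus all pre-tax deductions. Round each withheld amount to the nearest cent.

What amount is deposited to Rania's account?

403(b): $1808.37 × 0.0341 = $61.67
FSA contribution: $142.74
Pre-tax total = $61.67 + $142.74 = $204.41
Taxable wages = $1808.37 − $204.41 = $1603.96
State income tax: $1603.96 × 0.0318 = $51.01
Municipal income tax: $1603.96 × 0.0124 = $19.89
Federal income tax: $1603.96 × 0.2575 = $413.02
Medicare tax: $1808.37 × 0.0109 = $19.71
Gym membership: $175.45
Medical insurance premium: $179.46
Employee stock purchase plan: $1808.37 × 0.04 = $72.33
Total deductions = $61.67 + $142.74 + $51.01 + $19.89 + $413.02 + $19.71 + $175.45 + $179.46 + $72.33 = $1135.28
Net pay = $1808.37 − $1135.28 = $673.09

$673.09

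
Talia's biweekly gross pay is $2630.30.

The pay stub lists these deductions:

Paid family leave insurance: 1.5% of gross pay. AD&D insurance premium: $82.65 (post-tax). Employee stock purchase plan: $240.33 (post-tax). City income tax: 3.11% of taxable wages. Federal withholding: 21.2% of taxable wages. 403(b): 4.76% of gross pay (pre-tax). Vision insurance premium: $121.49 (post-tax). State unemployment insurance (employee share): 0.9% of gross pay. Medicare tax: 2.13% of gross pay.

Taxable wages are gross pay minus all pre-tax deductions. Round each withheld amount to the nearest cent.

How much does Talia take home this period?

$1332.49

403(b): $2630.30 × 0.0476 = $125.20
Taxable wages = $2630.30 − $125.20 = $2505.10
City income tax: $2505.10 × 0.0311 = $77.91
Federal withholding: $2505.10 × 0.212 = $531.08
Paid family leave insurance: $2630.30 × 0.015 = $39.45
Medicare tax: $2630.30 × 0.0213 = $56.03
State unemployment insurance (employee share): $2630.30 × 0.009 = $23.67
AD&D insurance premium: $82.65
Vision insurance premium: $121.49
Employee stock purchase plan: $240.33
Total deductions = $125.20 + $77.91 + $531.08 + $39.45 + $56.03 + $23.67 + $82.65 + $121.49 + $240.33 = $1297.81
Net pay = $2630.30 − $1297.81 = $1332.49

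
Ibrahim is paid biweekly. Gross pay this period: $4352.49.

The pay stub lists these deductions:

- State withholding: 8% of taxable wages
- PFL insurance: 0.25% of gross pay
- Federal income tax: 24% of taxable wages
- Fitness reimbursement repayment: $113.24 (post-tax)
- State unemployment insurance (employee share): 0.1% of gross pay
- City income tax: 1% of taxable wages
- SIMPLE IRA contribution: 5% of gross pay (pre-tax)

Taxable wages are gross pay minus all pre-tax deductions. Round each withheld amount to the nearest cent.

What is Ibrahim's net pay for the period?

$2641.89

SIMPLE IRA contribution: $4352.49 × 0.05 = $217.62
Taxable wages = $4352.49 − $217.62 = $4134.87
State withholding: $4134.87 × 0.08 = $330.79
City income tax: $4134.87 × 0.01 = $41.35
Federal income tax: $4134.87 × 0.24 = $992.37
PFL insurance: $4352.49 × 0.0025 = $10.88
State unemployment insurance (employee share): $4352.49 × 0.001 = $4.35
Fitness reimbursement repayment: $113.24
Total deductions = $217.62 + $330.79 + $41.35 + $992.37 + $10.88 + $4.35 + $113.24 = $1710.60
Net pay = $4352.49 − $1710.60 = $2641.89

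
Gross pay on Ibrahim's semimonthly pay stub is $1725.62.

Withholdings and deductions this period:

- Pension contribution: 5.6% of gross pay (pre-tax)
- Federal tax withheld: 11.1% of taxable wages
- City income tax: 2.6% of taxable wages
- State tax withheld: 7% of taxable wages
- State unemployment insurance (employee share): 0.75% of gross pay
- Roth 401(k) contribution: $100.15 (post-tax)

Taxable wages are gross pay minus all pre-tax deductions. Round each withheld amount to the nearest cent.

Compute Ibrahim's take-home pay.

Pension contribution: $1725.62 × 0.056 = $96.63
Taxable wages = $1725.62 − $96.63 = $1628.99
City income tax: $1628.99 × 0.026 = $42.35
State tax withheld: $1628.99 × 0.07 = $114.03
Federal tax withheld: $1628.99 × 0.111 = $180.82
State unemployment insurance (employee share): $1725.62 × 0.0075 = $12.94
Roth 401(k) contribution: $100.15
Total deductions = $96.63 + $42.35 + $114.03 + $180.82 + $12.94 + $100.15 = $546.92
Net pay = $1725.62 − $546.92 = $1178.70

$1178.70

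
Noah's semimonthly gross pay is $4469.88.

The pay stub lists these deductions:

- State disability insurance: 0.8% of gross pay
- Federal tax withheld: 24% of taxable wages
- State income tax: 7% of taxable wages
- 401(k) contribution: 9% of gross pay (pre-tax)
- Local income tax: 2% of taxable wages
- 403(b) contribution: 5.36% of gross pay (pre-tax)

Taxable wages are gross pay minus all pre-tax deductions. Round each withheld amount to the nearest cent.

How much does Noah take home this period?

401(k) contribution: $4469.88 × 0.09 = $402.29
403(b) contribution: $4469.88 × 0.0536 = $239.59
Pre-tax total = $402.29 + $239.59 = $641.88
Taxable wages = $4469.88 − $641.88 = $3828.00
Federal tax withheld: $3828.00 × 0.24 = $918.72
Local income tax: $3828.00 × 0.02 = $76.56
State income tax: $3828.00 × 0.07 = $267.96
State disability insurance: $4469.88 × 0.008 = $35.76
Total deductions = $402.29 + $239.59 + $918.72 + $76.56 + $267.96 + $35.76 = $1940.88
Net pay = $4469.88 − $1940.88 = $2529.00

$2529.00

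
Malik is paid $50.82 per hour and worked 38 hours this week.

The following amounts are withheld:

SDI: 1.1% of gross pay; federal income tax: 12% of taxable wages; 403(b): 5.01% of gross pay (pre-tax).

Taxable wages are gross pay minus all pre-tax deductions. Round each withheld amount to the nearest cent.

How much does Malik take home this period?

$1593.04

Gross pay: 38 × $50.82 = $1931.16
403(b): $1931.16 × 0.0501 = $96.75
Taxable wages = $1931.16 − $96.75 = $1834.41
Federal income tax: $1834.41 × 0.12 = $220.13
SDI: $1931.16 × 0.011 = $21.24
Total deductions = $96.75 + $220.13 + $21.24 = $338.12
Net pay = $1931.16 − $338.12 = $1593.04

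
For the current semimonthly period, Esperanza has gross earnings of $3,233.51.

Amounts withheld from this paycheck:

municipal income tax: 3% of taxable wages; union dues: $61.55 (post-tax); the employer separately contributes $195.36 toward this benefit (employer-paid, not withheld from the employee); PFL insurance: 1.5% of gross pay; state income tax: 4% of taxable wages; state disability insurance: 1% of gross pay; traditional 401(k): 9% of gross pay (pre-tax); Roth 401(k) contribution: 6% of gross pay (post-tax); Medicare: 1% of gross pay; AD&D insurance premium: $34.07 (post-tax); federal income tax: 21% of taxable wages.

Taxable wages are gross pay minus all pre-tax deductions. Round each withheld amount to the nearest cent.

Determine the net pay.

$1,715.79

Traditional 401(k): $3,233.51 × 0.09 = $291.02
Taxable wages = $3,233.51 − $291.02 = $2,942.49
Federal income tax: $2,942.49 × 0.21 = $617.92
Municipal income tax: $2,942.49 × 0.03 = $88.27
State income tax: $2,942.49 × 0.04 = $117.70
State disability insurance: $3,233.51 × 0.01 = $32.34
PFL insurance: $3,233.51 × 0.015 = $48.50
Medicare: $3,233.51 × 0.01 = $32.34
Roth 401(k) contribution: $3,233.51 × 0.06 = $194.01
AD&D insurance premium: $34.07
Union dues: $61.55
(Employer's $195.36 toward union dues is not withheld from the employee.)
Total deductions = $291.02 + $617.92 + $88.27 + $117.70 + $32.34 + $48.50 + $32.34 + $194.01 + $34.07 + $61.55 = $1,517.72
Net pay = $3,233.51 − $1,517.72 = $1,715.79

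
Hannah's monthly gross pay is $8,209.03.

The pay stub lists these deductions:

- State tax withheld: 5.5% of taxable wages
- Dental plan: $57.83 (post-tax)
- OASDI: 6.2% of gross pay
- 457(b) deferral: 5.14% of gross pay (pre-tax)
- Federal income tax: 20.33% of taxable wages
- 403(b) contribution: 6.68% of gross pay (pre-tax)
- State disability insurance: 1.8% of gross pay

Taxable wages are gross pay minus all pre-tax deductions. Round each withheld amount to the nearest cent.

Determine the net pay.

403(b) contribution: $8,209.03 × 0.0668 = $548.36
457(b) deferral: $8,209.03 × 0.0514 = $421.94
Pre-tax total = $548.36 + $421.94 = $970.30
Taxable wages = $8,209.03 − $970.30 = $7,238.73
Federal income tax: $7,238.73 × 0.2033 = $1,471.63
State tax withheld: $7,238.73 × 0.055 = $398.13
State disability insurance: $8,209.03 × 0.018 = $147.76
OASDI: $8,209.03 × 0.062 = $508.96
Dental plan: $57.83
Total deductions = $548.36 + $421.94 + $1,471.63 + $398.13 + $147.76 + $508.96 + $57.83 = $3,554.61
Net pay = $8,209.03 − $3,554.61 = $4,654.42

$4,654.42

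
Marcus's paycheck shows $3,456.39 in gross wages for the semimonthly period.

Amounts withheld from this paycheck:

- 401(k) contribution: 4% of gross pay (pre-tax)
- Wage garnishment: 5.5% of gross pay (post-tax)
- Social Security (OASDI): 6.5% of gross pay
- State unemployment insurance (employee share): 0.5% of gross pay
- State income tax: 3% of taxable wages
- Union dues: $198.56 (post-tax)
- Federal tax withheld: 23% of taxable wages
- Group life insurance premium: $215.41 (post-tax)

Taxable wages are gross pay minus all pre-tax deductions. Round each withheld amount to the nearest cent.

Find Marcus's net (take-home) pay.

401(k) contribution: $3,456.39 × 0.04 = $138.26
Taxable wages = $3,456.39 − $138.26 = $3,318.13
State income tax: $3,318.13 × 0.03 = $99.54
Federal tax withheld: $3,318.13 × 0.23 = $763.17
State unemployment insurance (employee share): $3,456.39 × 0.005 = $17.28
Social Security (OASDI): $3,456.39 × 0.065 = $224.67
Union dues: $198.56
Group life insurance premium: $215.41
Wage garnishment: $3,456.39 × 0.055 = $190.10
Total deductions = $138.26 + $99.54 + $763.17 + $17.28 + $224.67 + $198.56 + $215.41 + $190.10 = $1,846.99
Net pay = $3,456.39 − $1,846.99 = $1,609.40

$1,609.40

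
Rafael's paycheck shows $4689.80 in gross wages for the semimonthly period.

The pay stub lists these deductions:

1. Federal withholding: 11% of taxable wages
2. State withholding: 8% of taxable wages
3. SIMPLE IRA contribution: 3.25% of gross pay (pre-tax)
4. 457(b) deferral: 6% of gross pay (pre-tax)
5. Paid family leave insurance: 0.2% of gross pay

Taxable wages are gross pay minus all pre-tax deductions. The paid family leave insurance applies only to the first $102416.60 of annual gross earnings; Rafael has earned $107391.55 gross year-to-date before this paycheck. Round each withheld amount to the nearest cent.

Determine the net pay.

$3447.35

SIMPLE IRA contribution: $4689.80 × 0.0325 = $152.42
457(b) deferral: $4689.80 × 0.06 = $281.39
Pre-tax total = $152.42 + $281.39 = $433.81
Taxable wages = $4689.80 − $433.81 = $4255.99
Federal withholding: $4255.99 × 0.11 = $468.16
State withholding: $4255.99 × 0.08 = $340.48
Paid family leave insurance: annual cap $102416.60 already reached (YTD $107391.55), so $0.00
Total deductions = $152.42 + $281.39 + $468.16 + $340.48 + $0.00 = $1242.45
Net pay = $4689.80 − $1242.45 = $3447.35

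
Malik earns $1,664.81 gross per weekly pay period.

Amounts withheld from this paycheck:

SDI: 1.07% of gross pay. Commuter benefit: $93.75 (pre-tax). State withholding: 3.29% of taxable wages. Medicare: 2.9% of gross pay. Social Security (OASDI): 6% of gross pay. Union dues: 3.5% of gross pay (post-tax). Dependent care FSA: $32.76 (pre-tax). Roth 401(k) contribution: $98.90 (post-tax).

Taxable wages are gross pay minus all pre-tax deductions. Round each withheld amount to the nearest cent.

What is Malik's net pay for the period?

Dependent care FSA: $32.76
Commuter benefit: $93.75
Pre-tax total = $32.76 + $93.75 = $126.51
Taxable wages = $1,664.81 − $126.51 = $1,538.30
State withholding: $1,538.30 × 0.0329 = $50.61
Medicare: $1,664.81 × 0.029 = $48.28
SDI: $1,664.81 × 0.0107 = $17.81
Social Security (OASDI): $1,664.81 × 0.06 = $99.89
Roth 401(k) contribution: $98.90
Union dues: $1,664.81 × 0.035 = $58.27
Total deductions = $32.76 + $93.75 + $50.61 + $48.28 + $17.81 + $99.89 + $98.90 + $58.27 = $500.27
Net pay = $1,664.81 − $500.27 = $1,164.54

$1,164.54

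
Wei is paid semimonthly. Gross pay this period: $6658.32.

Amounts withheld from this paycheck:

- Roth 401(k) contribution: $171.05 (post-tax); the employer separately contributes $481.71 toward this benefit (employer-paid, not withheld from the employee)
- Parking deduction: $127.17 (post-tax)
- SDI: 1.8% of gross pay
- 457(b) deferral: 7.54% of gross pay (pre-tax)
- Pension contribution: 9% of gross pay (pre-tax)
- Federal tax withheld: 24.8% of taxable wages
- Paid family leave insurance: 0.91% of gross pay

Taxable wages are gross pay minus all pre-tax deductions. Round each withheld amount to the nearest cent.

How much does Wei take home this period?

$3700.23

Pension contribution: $6658.32 × 0.09 = $599.25
457(b) deferral: $6658.32 × 0.0754 = $502.04
Pre-tax total = $599.25 + $502.04 = $1101.29
Taxable wages = $6658.32 − $1101.29 = $5557.03
Federal tax withheld: $5557.03 × 0.248 = $1378.14
SDI: $6658.32 × 0.018 = $119.85
Paid family leave insurance: $6658.32 × 0.0091 = $60.59
Roth 401(k) contribution: $171.05
Parking deduction: $127.17
(Employer's $481.71 toward Roth 401(k) contribution is not withheld from the employee.)
Total deductions = $599.25 + $502.04 + $1378.14 + $119.85 + $60.59 + $171.05 + $127.17 = $2958.09
Net pay = $6658.32 − $2958.09 = $3700.23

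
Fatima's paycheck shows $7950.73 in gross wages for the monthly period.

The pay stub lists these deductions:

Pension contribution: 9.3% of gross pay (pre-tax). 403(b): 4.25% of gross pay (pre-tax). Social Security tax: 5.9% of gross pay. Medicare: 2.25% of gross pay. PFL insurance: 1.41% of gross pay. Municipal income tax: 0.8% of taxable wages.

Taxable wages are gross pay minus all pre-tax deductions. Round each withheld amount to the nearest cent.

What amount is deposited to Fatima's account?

$6058.32

403(b): $7950.73 × 0.0425 = $337.91
Pension contribution: $7950.73 × 0.093 = $739.42
Pre-tax total = $337.91 + $739.42 = $1077.33
Taxable wages = $7950.73 − $1077.33 = $6873.40
Municipal income tax: $6873.40 × 0.008 = $54.99
PFL insurance: $7950.73 × 0.0141 = $112.11
Medicare: $7950.73 × 0.0225 = $178.89
Social Security tax: $7950.73 × 0.059 = $469.09
Total deductions = $337.91 + $739.42 + $54.99 + $112.11 + $178.89 + $469.09 = $1892.41
Net pay = $7950.73 − $1892.41 = $6058.32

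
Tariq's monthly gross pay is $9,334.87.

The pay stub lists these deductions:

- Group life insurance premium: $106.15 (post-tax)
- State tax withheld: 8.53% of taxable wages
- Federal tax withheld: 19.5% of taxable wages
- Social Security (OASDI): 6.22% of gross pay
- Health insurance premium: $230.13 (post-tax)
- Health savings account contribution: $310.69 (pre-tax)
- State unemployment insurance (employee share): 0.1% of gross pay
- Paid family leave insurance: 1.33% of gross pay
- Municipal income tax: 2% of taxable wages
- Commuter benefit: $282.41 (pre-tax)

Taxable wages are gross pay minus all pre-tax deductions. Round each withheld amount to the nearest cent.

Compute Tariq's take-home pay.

$5,066.22

Commuter benefit: $282.41
Health savings account contribution: $310.69
Pre-tax total = $282.41 + $310.69 = $593.10
Taxable wages = $9,334.87 − $593.10 = $8,741.77
Municipal income tax: $8,741.77 × 0.02 = $174.84
Federal tax withheld: $8,741.77 × 0.195 = $1,704.65
State tax withheld: $8,741.77 × 0.0853 = $745.67
State unemployment insurance (employee share): $9,334.87 × 0.001 = $9.33
Social Security (OASDI): $9,334.87 × 0.0622 = $580.63
Paid family leave insurance: $9,334.87 × 0.0133 = $124.15
Group life insurance premium: $106.15
Health insurance premium: $230.13
Total deductions = $282.41 + $310.69 + $174.84 + $1,704.65 + $745.67 + $9.33 + $580.63 + $124.15 + $106.15 + $230.13 = $4,268.65
Net pay = $9,334.87 − $4,268.65 = $5,066.22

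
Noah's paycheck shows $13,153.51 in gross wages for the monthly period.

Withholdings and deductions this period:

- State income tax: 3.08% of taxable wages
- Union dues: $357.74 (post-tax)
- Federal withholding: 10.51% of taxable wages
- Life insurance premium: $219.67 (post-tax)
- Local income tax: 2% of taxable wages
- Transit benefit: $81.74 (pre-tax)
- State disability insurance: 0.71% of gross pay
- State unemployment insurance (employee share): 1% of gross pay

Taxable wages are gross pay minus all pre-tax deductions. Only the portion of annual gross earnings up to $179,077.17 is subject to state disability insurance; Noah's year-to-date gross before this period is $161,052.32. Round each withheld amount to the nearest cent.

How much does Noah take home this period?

Transit benefit: $81.74
Taxable wages = $13,153.51 − $81.74 = $13,071.77
Federal withholding: $13,071.77 × 0.1051 = $1,373.84
Local income tax: $13,071.77 × 0.02 = $261.44
State income tax: $13,071.77 × 0.0308 = $402.61
State unemployment insurance (employee share): $13,153.51 × 0.01 = $131.54
State disability insurance: cap not yet reached, full $13,153.51 is subject → $13,153.51 × 0.0071 = $93.39
Union dues: $357.74
Life insurance premium: $219.67
Total deductions = $81.74 + $1,373.84 + $261.44 + $402.61 + $131.54 + $93.39 + $357.74 + $219.67 = $2,921.97
Net pay = $13,153.51 − $2,921.97 = $10,231.54

$10,231.54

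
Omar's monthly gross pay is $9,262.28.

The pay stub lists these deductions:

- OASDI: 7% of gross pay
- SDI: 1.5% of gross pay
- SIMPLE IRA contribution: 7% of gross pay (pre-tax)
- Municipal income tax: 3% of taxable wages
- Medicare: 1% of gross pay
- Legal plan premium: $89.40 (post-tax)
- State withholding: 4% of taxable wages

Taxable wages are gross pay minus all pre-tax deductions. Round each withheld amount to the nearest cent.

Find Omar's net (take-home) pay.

SIMPLE IRA contribution: $9,262.28 × 0.07 = $648.36
Taxable wages = $9,262.28 − $648.36 = $8,613.92
State withholding: $8,613.92 × 0.04 = $344.56
Municipal income tax: $8,613.92 × 0.03 = $258.42
Medicare: $9,262.28 × 0.01 = $92.62
SDI: $9,262.28 × 0.015 = $138.93
OASDI: $9,262.28 × 0.07 = $648.36
Legal plan premium: $89.40
Total deductions = $648.36 + $344.56 + $258.42 + $92.62 + $138.93 + $648.36 + $89.40 = $2,220.65
Net pay = $9,262.28 − $2,220.65 = $7,041.63

$7,041.63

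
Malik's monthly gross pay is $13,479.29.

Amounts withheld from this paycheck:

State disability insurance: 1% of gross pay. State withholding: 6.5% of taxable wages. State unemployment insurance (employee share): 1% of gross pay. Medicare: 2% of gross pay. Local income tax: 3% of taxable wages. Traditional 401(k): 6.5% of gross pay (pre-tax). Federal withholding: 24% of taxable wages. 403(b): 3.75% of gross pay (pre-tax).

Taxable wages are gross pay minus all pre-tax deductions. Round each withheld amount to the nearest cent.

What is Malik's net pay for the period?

$7,505.78

Traditional 401(k): $13,479.29 × 0.065 = $876.15
403(b): $13,479.29 × 0.0375 = $505.47
Pre-tax total = $876.15 + $505.47 = $1,381.62
Taxable wages = $13,479.29 − $1,381.62 = $12,097.67
State withholding: $12,097.67 × 0.065 = $786.35
Federal withholding: $12,097.67 × 0.24 = $2,903.44
Local income tax: $12,097.67 × 0.03 = $362.93
State disability insurance: $13,479.29 × 0.01 = $134.79
State unemployment insurance (employee share): $13,479.29 × 0.01 = $134.79
Medicare: $13,479.29 × 0.02 = $269.59
Total deductions = $876.15 + $505.47 + $786.35 + $2,903.44 + $362.93 + $134.79 + $134.79 + $269.59 = $5,973.51
Net pay = $13,479.29 − $5,973.51 = $7,505.78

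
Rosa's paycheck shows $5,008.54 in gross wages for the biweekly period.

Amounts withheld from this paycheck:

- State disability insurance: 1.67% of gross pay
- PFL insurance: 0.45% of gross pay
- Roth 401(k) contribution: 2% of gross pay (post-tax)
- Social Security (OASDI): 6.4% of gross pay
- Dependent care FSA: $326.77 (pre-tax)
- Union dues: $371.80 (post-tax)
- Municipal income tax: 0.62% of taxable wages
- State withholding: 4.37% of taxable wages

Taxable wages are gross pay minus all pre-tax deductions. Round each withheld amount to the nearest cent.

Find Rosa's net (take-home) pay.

Dependent care FSA: $326.77
Taxable wages = $5,008.54 − $326.77 = $4,681.77
State withholding: $4,681.77 × 0.0437 = $204.59
Municipal income tax: $4,681.77 × 0.0062 = $29.03
Social Security (OASDI): $5,008.54 × 0.064 = $320.55
PFL insurance: $5,008.54 × 0.0045 = $22.54
State disability insurance: $5,008.54 × 0.0167 = $83.64
Union dues: $371.80
Roth 401(k) contribution: $5,008.54 × 0.02 = $100.17
Total deductions = $326.77 + $204.59 + $29.03 + $320.55 + $22.54 + $83.64 + $371.80 + $100.17 = $1,459.09
Net pay = $5,008.54 − $1,459.09 = $3,549.45

$3,549.45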